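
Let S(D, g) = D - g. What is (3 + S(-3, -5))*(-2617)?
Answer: -13085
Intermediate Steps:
(3 + S(-3, -5))*(-2617) = (3 + (-3 - 1*(-5)))*(-2617) = (3 + (-3 + 5))*(-2617) = (3 + 2)*(-2617) = 5*(-2617) = -13085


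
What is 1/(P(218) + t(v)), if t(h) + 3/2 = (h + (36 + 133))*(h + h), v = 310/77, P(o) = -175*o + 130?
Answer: -11858/434338427 ≈ -2.7301e-5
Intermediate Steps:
P(o) = 130 - 175*o
v = 310/77 (v = 310*(1/77) = 310/77 ≈ 4.0260)
t(h) = -3/2 + 2*h*(169 + h) (t(h) = -3/2 + (h + (36 + 133))*(h + h) = -3/2 + (h + 169)*(2*h) = -3/2 + (169 + h)*(2*h) = -3/2 + 2*h*(169 + h))
1/(P(218) + t(v)) = 1/((130 - 175*218) + (-3/2 + 2*(310/77)² + 338*(310/77))) = 1/((130 - 38150) + (-3/2 + 2*(96100/5929) + 104780/77)) = 1/(-38020 + (-3/2 + 192200/5929 + 104780/77)) = 1/(-38020 + 16502733/11858) = 1/(-434338427/11858) = -11858/434338427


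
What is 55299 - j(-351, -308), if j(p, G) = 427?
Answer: 54872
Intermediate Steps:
55299 - j(-351, -308) = 55299 - 1*427 = 55299 - 427 = 54872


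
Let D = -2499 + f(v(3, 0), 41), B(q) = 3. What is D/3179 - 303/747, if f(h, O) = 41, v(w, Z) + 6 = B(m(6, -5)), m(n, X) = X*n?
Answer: -933121/791571 ≈ -1.1788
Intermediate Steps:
v(w, Z) = -3 (v(w, Z) = -6 + 3 = -3)
D = -2458 (D = -2499 + 41 = -2458)
D/3179 - 303/747 = -2458/3179 - 303/747 = -2458*1/3179 - 303*1/747 = -2458/3179 - 101/249 = -933121/791571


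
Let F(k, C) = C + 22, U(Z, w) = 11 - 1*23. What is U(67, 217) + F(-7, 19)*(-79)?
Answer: -3251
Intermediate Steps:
U(Z, w) = -12 (U(Z, w) = 11 - 23 = -12)
F(k, C) = 22 + C
U(67, 217) + F(-7, 19)*(-79) = -12 + (22 + 19)*(-79) = -12 + 41*(-79) = -12 - 3239 = -3251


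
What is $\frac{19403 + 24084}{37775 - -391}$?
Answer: $\frac{43487}{38166} \approx 1.1394$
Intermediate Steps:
$\frac{19403 + 24084}{37775 - -391} = \frac{43487}{37775 + \left(414 - 23\right)} = \frac{43487}{37775 + 391} = \frac{43487}{38166}$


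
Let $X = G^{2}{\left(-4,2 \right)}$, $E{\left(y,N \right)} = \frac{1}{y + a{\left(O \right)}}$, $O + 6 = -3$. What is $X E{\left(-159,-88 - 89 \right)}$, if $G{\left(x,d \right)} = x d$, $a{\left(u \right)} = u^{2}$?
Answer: $- \frac{32}{39} \approx -0.82051$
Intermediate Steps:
$O = -9$ ($O = -6 - 3 = -9$)
$G{\left(x,d \right)} = d x$
$E{\left(y,N \right)} = \frac{1}{81 + y}$ ($E{\left(y,N \right)} = \frac{1}{y + \left(-9\right)^{2}} = \frac{1}{y + 81} = \frac{1}{81 + y}$)
$X = 64$ ($X = \left(2 \left(-4\right)\right)^{2} = \left(-8\right)^{2} = 64$)
$X E{\left(-159,-88 - 89 \right)} = \frac{64}{81 - 159} = \frac{64}{-78} = 64 \left(- \frac{1}{78}\right) = - \frac{32}{39}$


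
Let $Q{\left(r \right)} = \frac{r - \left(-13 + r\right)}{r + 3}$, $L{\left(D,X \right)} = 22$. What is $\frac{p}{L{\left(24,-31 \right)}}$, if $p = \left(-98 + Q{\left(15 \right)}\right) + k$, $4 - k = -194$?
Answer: $\frac{1813}{396} \approx 4.5783$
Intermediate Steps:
$k = 198$ ($k = 4 - -194 = 4 + 194 = 198$)
$Q{\left(r \right)} = \frac{13}{3 + r}$
$p = \frac{1813}{18}$ ($p = \left(-98 + \frac{13}{3 + 15}\right) + 198 = \left(-98 + \frac{13}{18}\right) + 198 = - \frac{1751}{18} + 198 = \frac{1813}{18} \approx 100.72$)
$\frac{p}{L{\left(24,-31 \right)}} = \frac{1813}{18 \cdot 22} = \frac{1813}{18} \cdot \frac{1}{22} = \frac{1813}{396}$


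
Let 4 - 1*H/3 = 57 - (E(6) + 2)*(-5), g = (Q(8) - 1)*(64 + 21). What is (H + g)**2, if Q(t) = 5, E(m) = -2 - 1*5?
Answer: 65536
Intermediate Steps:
E(m) = -7 (E(m) = -2 - 5 = -7)
g = 340 (g = (5 - 1)*(64 + 21) = 4*85 = 340)
H = -84 (H = 12 - 3*(57 - (-7 + 2)*(-5)) = 12 - 3*(57 - (-5)*(-5)) = 12 - 3*(57 - 1*25) = 12 - 3*(57 - 25) = 12 - 3*32 = 12 - 96 = -84)
(H + g)**2 = (-84 + 340)**2 = 256**2 = 65536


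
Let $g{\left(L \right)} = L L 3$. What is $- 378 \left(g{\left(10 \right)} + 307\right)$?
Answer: $-229446$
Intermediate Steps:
$g{\left(L \right)} = 3 L^{2}$ ($g{\left(L \right)} = L^{2} \cdot 3 = 3 L^{2}$)
$- 378 \left(g{\left(10 \right)} + 307\right) = - 378 \left(3 \cdot 10^{2} + 307\right) = - 378 \left(3 \cdot 100 + 307\right) = - 378 \left(300 + 307\right) = \left(-378\right) 607 = -229446$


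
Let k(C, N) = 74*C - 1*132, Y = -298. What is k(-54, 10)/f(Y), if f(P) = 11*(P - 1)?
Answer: 4128/3289 ≈ 1.2551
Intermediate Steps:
k(C, N) = -132 + 74*C (k(C, N) = 74*C - 132 = -132 + 74*C)
f(P) = -11 + 11*P (f(P) = 11*(-1 + P) = -11 + 11*P)
k(-54, 10)/f(Y) = (-132 + 74*(-54))/(-11 + 11*(-298)) = (-132 - 3996)/(-11 - 3278) = -4128/(-3289) = -4128*(-1/3289) = 4128/3289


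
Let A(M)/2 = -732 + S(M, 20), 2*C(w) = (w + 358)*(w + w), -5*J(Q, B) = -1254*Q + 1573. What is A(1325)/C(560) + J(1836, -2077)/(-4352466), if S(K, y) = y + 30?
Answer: -2020773623/18645964344 ≈ -0.10838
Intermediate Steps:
S(K, y) = 30 + y
J(Q, B) = -1573/5 + 1254*Q/5 (J(Q, B) = -(-1254*Q + 1573)/5 = -(1573 - 1254*Q)/5 = -1573/5 + 1254*Q/5)
C(w) = w*(358 + w) (C(w) = ((w + 358)*(w + w))/2 = ((358 + w)*(2*w))/2 = (2*w*(358 + w))/2 = w*(358 + w))
A(M) = -1364 (A(M) = 2*(-732 + (30 + 20)) = 2*(-732 + 50) = 2*(-682) = -1364)
A(1325)/C(560) + J(1836, -2077)/(-4352466) = -1364*1/(560*(358 + 560)) + (-1573/5 + (1254/5)*1836)/(-4352466) = -1364/(560*918) + (-1573/5 + 2302344/5)*(-1/4352466) = -1364/514080 + (2300771/5)*(-1/4352466) = -1364*1/514080 - 2300771/21762330 = -341/128520 - 2300771/21762330 = -2020773623/18645964344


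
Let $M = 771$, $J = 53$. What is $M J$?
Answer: $40863$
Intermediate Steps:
$M J = 771 \cdot 53 = 40863$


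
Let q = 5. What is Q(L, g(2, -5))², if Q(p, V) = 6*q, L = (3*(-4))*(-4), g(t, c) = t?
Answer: 900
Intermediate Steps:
L = 48 (L = -12*(-4) = 48)
Q(p, V) = 30 (Q(p, V) = 6*5 = 30)
Q(L, g(2, -5))² = 30² = 900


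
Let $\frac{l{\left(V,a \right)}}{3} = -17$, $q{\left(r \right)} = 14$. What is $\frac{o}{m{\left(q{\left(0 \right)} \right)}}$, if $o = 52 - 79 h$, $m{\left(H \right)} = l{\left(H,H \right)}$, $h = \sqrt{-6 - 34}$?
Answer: $- \frac{52}{51} + \frac{158 i \sqrt{10}}{51} \approx -1.0196 + 9.7969 i$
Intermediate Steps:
$h = 2 i \sqrt{10}$ ($h = \sqrt{-40} = 2 i \sqrt{10} \approx 6.3246 i$)
$l{\left(V,a \right)} = -51$ ($l{\left(V,a \right)} = 3 \left(-17\right) = -51$)
$m{\left(H \right)} = -51$
$o = 52 - 158 i \sqrt{10}$ ($o = 52 - 79 \cdot 2 i \sqrt{10} = 52 - 158 i \sqrt{10} \approx 52.0 - 499.64 i$)
$\frac{o}{m{\left(q{\left(0 \right)} \right)}} = \frac{52 - 158 i \sqrt{10}}{-51} = \left(52 - 158 i \sqrt{10}\right) \left(- \frac{1}{51}\right) = - \frac{52}{51} + \frac{158 i \sqrt{10}}{51}$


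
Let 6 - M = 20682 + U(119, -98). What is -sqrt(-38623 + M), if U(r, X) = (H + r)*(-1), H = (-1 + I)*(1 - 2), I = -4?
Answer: -15*I*sqrt(263) ≈ -243.26*I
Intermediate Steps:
H = 5 (H = (-1 - 4)*(1 - 2) = -5*(-1) = 5)
U(r, X) = -5 - r (U(r, X) = (5 + r)*(-1) = -5 - r)
M = -20552 (M = 6 - (20682 + (-5 - 1*119)) = 6 - (20682 + (-5 - 119)) = 6 - (20682 - 124) = 6 - 1*20558 = 6 - 20558 = -20552)
-sqrt(-38623 + M) = -sqrt(-38623 - 20552) = -sqrt(-59175) = -15*I*sqrt(263)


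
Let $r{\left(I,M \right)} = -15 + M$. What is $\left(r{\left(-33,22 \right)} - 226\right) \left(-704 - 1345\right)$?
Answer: $448731$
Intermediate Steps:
$\left(r{\left(-33,22 \right)} - 226\right) \left(-704 - 1345\right) = \left(\left(-15 + 22\right) - 226\right) \left(-704 - 1345\right) = \left(7 - 226\right) \left(-2049\right) = \left(-219\right) \left(-2049\right) = 448731$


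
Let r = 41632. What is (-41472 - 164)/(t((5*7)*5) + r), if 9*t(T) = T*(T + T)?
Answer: -187362/217969 ≈ -0.85958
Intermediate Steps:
t(T) = 2*T**2/9 (t(T) = (T*(T + T))/9 = (T*(2*T))/9 = (2*T**2)/9 = 2*T**2/9)
(-41472 - 164)/(t((5*7)*5) + r) = (-41472 - 164)/(2*((5*7)*5)**2/9 + 41632) = -41636/(2*(35*5)**2/9 + 41632) = -41636/((2/9)*175**2 + 41632) = -41636/((2/9)*30625 + 41632) = -41636/(61250/9 + 41632) = -41636/435938/9 = -41636*9/435938 = -187362/217969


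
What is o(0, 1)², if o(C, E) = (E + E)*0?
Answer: 0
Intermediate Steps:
o(C, E) = 0 (o(C, E) = (2*E)*0 = 0)
o(0, 1)² = 0² = 0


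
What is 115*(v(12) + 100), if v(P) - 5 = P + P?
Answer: 14835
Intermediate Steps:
v(P) = 5 + 2*P (v(P) = 5 + (P + P) = 5 + 2*P)
115*(v(12) + 100) = 115*((5 + 2*12) + 100) = 115*((5 + 24) + 100) = 115*(29 + 100) = 115*129 = 14835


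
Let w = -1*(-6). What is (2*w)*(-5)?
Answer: -60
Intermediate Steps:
w = 6
(2*w)*(-5) = (2*6)*(-5) = 12*(-5) = -60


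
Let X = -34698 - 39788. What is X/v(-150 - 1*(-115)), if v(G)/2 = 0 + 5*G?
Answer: 37243/175 ≈ 212.82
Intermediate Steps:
v(G) = 10*G (v(G) = 2*(0 + 5*G) = 2*(5*G) = 10*G)
X = -74486
X/v(-150 - 1*(-115)) = -74486*1/(10*(-150 - 1*(-115))) = -74486*1/(10*(-150 + 115)) = -74486/(10*(-35)) = -74486/(-350) = -74486*(-1/350) = 37243/175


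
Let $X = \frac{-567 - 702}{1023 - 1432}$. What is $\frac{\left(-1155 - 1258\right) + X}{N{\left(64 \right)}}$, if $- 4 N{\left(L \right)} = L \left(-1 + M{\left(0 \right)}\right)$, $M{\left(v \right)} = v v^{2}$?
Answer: $- \frac{61603}{409} \approx -150.62$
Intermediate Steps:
$M{\left(v \right)} = v^{3}$
$X = \frac{1269}{409}$ ($X = - \frac{1269}{-409} = \left(-1269\right) \left(- \frac{1}{409}\right) = \frac{1269}{409} \approx 3.1027$)
$N{\left(L \right)} = \frac{L}{4}$ ($N{\left(L \right)} = - \frac{L \left(-1 + 0^{3}\right)}{4} = - \frac{L \left(-1 + 0\right)}{4} = - \frac{L \left(-1\right)}{4} = - \frac{\left(-1\right) L}{4} = \frac{L}{4}$)
$\frac{\left(-1155 - 1258\right) + X}{N{\left(64 \right)}} = \frac{\left(-1155 - 1258\right) + \frac{1269}{409}}{\frac{1}{4} \cdot 64} = \frac{-2413 + \frac{1269}{409}}{16} = \left(- \frac{985648}{409}\right) \frac{1}{16} = - \frac{61603}{409}$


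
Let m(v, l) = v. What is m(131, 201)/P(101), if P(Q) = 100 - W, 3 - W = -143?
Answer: -131/46 ≈ -2.8478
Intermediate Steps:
W = 146 (W = 3 - 1*(-143) = 3 + 143 = 146)
P(Q) = -46 (P(Q) = 100 - 1*146 = 100 - 146 = -46)
m(131, 201)/P(101) = 131/(-46) = 131*(-1/46) = -131/46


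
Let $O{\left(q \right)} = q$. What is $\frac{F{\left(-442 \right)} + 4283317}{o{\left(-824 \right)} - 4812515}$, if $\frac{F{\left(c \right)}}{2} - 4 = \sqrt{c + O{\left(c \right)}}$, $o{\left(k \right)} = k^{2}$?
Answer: $- \frac{4283325}{4133539} - \frac{4 i \sqrt{221}}{4133539} \approx -1.0362 - 1.4386 \cdot 10^{-5} i$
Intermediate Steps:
$F{\left(c \right)} = 8 + 2 \sqrt{2} \sqrt{c}$ ($F{\left(c \right)} = 8 + 2 \sqrt{c + c} = 8 + 2 \sqrt{2 c} = 8 + 2 \sqrt{2} \sqrt{c}$)
$\frac{F{\left(-442 \right)} + 4283317}{o{\left(-824 \right)} - 4812515} = \frac{\left(8 + 2 \sqrt{2} \sqrt{-442}\right) + 4283317}{\left(-824\right)^{2} - 4812515} = \frac{\left(8 + 2 \sqrt{2} i \sqrt{442}\right) + 4283317}{678976 - 4812515} = \frac{\left(8 + 4 i \sqrt{221}\right) + 4283317}{-4133539} = \left(4283325 + 4 i \sqrt{221}\right) \left(- \frac{1}{4133539}\right) = - \frac{4283325}{4133539} - \frac{4 i \sqrt{221}}{4133539}$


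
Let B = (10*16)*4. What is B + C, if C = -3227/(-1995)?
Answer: 182861/285 ≈ 641.62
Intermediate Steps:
C = 461/285 (C = -3227*(-1/1995) = 461/285 ≈ 1.6175)
B = 640 (B = 160*4 = 640)
B + C = 640 + 461/285 = 182861/285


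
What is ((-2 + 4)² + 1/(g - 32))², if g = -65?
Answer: 149769/9409 ≈ 15.918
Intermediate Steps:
((-2 + 4)² + 1/(g - 32))² = ((-2 + 4)² + 1/(-65 - 32))² = (2² + 1/(-97))² = (4 - 1/97)² = (387/97)² = 149769/9409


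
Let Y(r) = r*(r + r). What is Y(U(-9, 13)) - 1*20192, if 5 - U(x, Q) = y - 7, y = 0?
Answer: -19904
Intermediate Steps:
U(x, Q) = 12 (U(x, Q) = 5 - (0 - 7) = 5 - 1*(-7) = 5 + 7 = 12)
Y(r) = 2*r**2 (Y(r) = r*(2*r) = 2*r**2)
Y(U(-9, 13)) - 1*20192 = 2*12**2 - 1*20192 = 2*144 - 20192 = 288 - 20192 = -19904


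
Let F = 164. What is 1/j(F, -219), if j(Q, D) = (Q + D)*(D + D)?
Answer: 1/24090 ≈ 4.1511e-5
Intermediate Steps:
j(Q, D) = 2*D*(D + Q) (j(Q, D) = (D + Q)*(2*D) = 2*D*(D + Q))
1/j(F, -219) = 1/(2*(-219)*(-219 + 164)) = 1/(2*(-219)*(-55)) = 1/24090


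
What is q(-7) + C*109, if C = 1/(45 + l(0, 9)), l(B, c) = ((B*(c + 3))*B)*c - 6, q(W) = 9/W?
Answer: 412/273 ≈ 1.5092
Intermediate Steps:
l(B, c) = -6 + c*B**2*(3 + c) (l(B, c) = ((B*(3 + c))*B)*c - 6 = (B**2*(3 + c))*c - 6 = c*B**2*(3 + c) - 6 = -6 + c*B**2*(3 + c))
C = 1/39 (C = 1/(45 + (-6 + 0**2*9**2 + 3*9*0**2)) = 1/(45 + (-6 + 0*81 + 3*9*0)) = 1/(45 + (-6 + 0 + 0)) = 1/(45 - 6) = 1/39 ≈ 0.025641)
q(-7) + C*109 = 9/(-7) + (1/39)*109 = 9*(-1/7) + 109/39 = -9/7 + 109/39 = 412/273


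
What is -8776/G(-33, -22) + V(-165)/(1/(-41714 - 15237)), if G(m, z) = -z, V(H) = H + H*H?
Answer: -16952039048/11 ≈ -1.5411e+9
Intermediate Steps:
V(H) = H + H²
-8776/G(-33, -22) + V(-165)/(1/(-41714 - 15237)) = -8776/((-1*(-22))) + (-165*(1 - 165))/(1/(-41714 - 15237)) = -8776/22 + (-165*(-164))/(1/(-56951)) = -8776*1/22 + 27060/(-1/56951) = -4388/11 + 27060*(-56951) = -4388/11 - 1541094060 = -16952039048/11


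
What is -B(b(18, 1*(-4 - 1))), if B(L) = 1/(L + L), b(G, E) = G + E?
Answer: -1/26 ≈ -0.038462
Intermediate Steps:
b(G, E) = E + G
B(L) = 1/(2*L)
-B(b(18, 1*(-4 - 1))) = -1/(2*(1*(-4 - 1) + 18)) = -1/(2*(1*(-5) + 18)) = -1/(2*(-5 + 18)) = -1/(2*13) = -1*1/26 = -1/26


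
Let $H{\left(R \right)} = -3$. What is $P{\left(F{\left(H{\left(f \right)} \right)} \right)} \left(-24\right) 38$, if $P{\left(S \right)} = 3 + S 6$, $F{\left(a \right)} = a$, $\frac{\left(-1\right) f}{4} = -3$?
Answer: $13680$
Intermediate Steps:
$f = 12$ ($f = \left(-4\right) \left(-3\right) = 12$)
$P{\left(S \right)} = 3 + 6 S$
$P{\left(F{\left(H{\left(f \right)} \right)} \right)} \left(-24\right) 38 = \left(3 + 6 \left(-3\right)\right) \left(-24\right) 38 = \left(3 - 18\right) \left(-24\right) 38 = \left(-15\right) \left(-24\right) 38 = 360 \cdot 38 = 13680$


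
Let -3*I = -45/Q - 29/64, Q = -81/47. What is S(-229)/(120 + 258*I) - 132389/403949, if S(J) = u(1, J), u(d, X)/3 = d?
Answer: -79906460429/242747900213 ≈ -0.32917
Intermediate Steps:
u(d, X) = 3*d
Q = -81/47 (Q = -81*1/47 = -81/47 ≈ -1.7234)
S(J) = 3 (S(J) = 3*1 = 3)
I = -14779/1728 (I = -(-45/(-81/47) - 29/64)/3 = -(-45*(-47/81) - 29*1/64)/3 = -(235/9 - 29/64)/3 = -⅓*14779/576 = -14779/1728 ≈ -8.5527)
S(-229)/(120 + 258*I) - 132389/403949 = 3/(120 + 258*(-14779/1728)) - 132389/403949 = 3/(120 - 635497/288) - 132389*1/403949 = 3/(-600937/288) - 132389/403949 = 3*(-288/600937) - 132389/403949 = -864/600937 - 132389/403949 = -79906460429/242747900213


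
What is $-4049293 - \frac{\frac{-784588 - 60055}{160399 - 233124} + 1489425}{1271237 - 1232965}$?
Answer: $- \frac{4711802618779}{1163600} \approx -4.0493 \cdot 10^{6}$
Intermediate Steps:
$-4049293 - \frac{\frac{-784588 - 60055}{160399 - 233124} + 1489425}{1271237 - 1232965} = -4049293 - \frac{- \frac{844643}{-72725} + 1489425}{38272} = -4049293 - \left(\left(-844643\right) \left(- \frac{1}{72725}\right) + 1489425\right) \frac{1}{38272} = -4049293 - \left(\frac{844643}{72725} + 1489425\right) \frac{1}{38272} = -4049293 - \frac{108319277768}{72725} \cdot \frac{1}{38272} = -4049293 - \frac{45283979}{1163600} = - \frac{4711802618779}{1163600}$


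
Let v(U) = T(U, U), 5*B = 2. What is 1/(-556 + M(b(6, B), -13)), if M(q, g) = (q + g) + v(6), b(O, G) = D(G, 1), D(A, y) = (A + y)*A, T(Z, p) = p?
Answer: -25/14061 ≈ -0.0017780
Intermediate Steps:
B = 2/5 (B = (1/5)*2 = 2/5 ≈ 0.40000)
D(A, y) = A*(A + y)
v(U) = U
b(O, G) = G*(1 + G) (b(O, G) = G*(G + 1) = G*(1 + G))
M(q, g) = 6 + g + q (M(q, g) = (q + g) + 6 = (g + q) + 6 = 6 + g + q)
1/(-556 + M(b(6, B), -13)) = 1/(-556 + (6 - 13 + 2*(1 + 2/5)/5)) = 1/(-556 + (6 - 13 + (2/5)*(7/5))) = 1/(-556 + (6 - 13 + 14/25)) = 1/(-556 - 161/25) = 1/(-14061/25) = -25/14061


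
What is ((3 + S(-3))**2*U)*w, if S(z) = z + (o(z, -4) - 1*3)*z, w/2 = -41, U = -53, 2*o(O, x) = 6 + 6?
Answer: 352026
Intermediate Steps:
o(O, x) = 6 (o(O, x) = (6 + 6)/2 = (1/2)*12 = 6)
w = -82 (w = 2*(-41) = -82)
S(z) = 4*z (S(z) = z + (6 - 1*3)*z = z + (6 - 3)*z = z + 3*z = 4*z)
((3 + S(-3))**2*U)*w = ((3 + 4*(-3))**2*(-53))*(-82) = ((3 - 12)**2*(-53))*(-82) = ((-9)**2*(-53))*(-82) = (81*(-53))*(-82) = -4293*(-82) = 352026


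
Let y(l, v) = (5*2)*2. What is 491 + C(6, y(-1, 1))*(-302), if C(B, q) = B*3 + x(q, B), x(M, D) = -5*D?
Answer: 4115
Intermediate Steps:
y(l, v) = 20 (y(l, v) = 10*2 = 20)
C(B, q) = -2*B (C(B, q) = B*3 - 5*B = 3*B - 5*B = -2*B)
491 + C(6, y(-1, 1))*(-302) = 491 - 2*6*(-302) = 491 - 12*(-302) = 491 + 3624 = 4115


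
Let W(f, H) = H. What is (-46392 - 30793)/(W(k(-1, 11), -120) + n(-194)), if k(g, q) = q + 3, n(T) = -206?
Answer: 77185/326 ≈ 236.76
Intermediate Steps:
k(g, q) = 3 + q
(-46392 - 30793)/(W(k(-1, 11), -120) + n(-194)) = (-46392 - 30793)/(-120 - 206) = -77185/(-326) = -77185*(-1/326) = 77185/326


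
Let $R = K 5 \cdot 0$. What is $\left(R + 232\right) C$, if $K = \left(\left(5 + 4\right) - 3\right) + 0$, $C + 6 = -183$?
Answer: $-43848$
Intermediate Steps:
$C = -189$ ($C = -6 - 183 = -189$)
$K = 6$ ($K = \left(9 - 3\right) + 0 = 6 + 0 = 6$)
$R = 0$ ($R = 6 \cdot 5 \cdot 0 = 6 \cdot 0 = 0$)
$\left(R + 232\right) C = \left(0 + 232\right) \left(-189\right) = 232 \left(-189\right) = -43848$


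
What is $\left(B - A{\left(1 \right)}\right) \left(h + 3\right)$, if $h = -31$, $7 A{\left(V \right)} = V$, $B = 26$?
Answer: $-724$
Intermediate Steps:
$A{\left(V \right)} = \frac{V}{7}$
$\left(B - A{\left(1 \right)}\right) \left(h + 3\right) = \left(26 - \frac{1}{7} \cdot 1\right) \left(-31 + 3\right) = \left(26 - \frac{1}{7}\right) \left(-28\right) = \frac{181}{7} \left(-28\right) = -724$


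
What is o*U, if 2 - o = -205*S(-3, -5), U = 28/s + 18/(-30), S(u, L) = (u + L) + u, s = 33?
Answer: -30791/55 ≈ -559.84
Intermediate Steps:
S(u, L) = L + 2*u (S(u, L) = (L + u) + u = L + 2*u)
U = 41/165 (U = 28/33 + 18/(-30) = 28*(1/33) + 18*(-1/30) = 28/33 - 3/5 = 41/165 ≈ 0.24848)
o = -2253 (o = 2 - (-205)*(-5 + 2*(-3)) = 2 - (-205)*(-5 - 6) = 2 - (-205)*(-11) = 2 - 1*2255 = 2 - 2255 = -2253)
o*U = -2253*41/165 = -30791/55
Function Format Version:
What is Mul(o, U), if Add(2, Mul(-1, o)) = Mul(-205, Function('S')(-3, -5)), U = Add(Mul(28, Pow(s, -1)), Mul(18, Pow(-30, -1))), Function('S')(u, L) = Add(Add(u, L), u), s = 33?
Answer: Rational(-30791, 55) ≈ -559.84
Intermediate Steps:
Function('S')(u, L) = Add(L, Mul(2, u)) (Function('S')(u, L) = Add(Add(L, u), u) = Add(L, Mul(2, u)))
U = Rational(41, 165) (U = Add(Mul(28, Pow(33, -1)), Mul(18, Pow(-30, -1))) = Add(Mul(28, Rational(1, 33)), Mul(18, Rational(-1, 30))) = Add(Rational(28, 33), Rational(-3, 5)) = Rational(41, 165) ≈ 0.24848)
o = -2253 (o = Add(2, Mul(-1, Mul(-205, Add(-5, Mul(2, -3))))) = Add(2, Mul(-1, Mul(-205, Add(-5, -6)))) = Add(2, Mul(-1, Mul(-205, -11))) = Add(2, Mul(-1, 2255)) = Add(2, -2255) = -2253)
Mul(o, U) = Mul(-2253, Rational(41, 165)) = Rational(-30791, 55)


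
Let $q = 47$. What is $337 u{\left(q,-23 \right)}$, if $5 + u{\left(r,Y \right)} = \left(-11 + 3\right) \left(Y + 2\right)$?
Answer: $54931$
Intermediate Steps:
$u{\left(r,Y \right)} = -21 - 8 Y$ ($u{\left(r,Y \right)} = -5 + \left(-11 + 3\right) \left(Y + 2\right) = -5 - 8 \left(2 + Y\right) = -5 - \left(16 + 8 Y\right) = -21 - 8 Y$)
$337 u{\left(q,-23 \right)} = 337 \left(-21 - -184\right) = 337 \left(-21 + 184\right) = 337 \cdot 163 = 54931$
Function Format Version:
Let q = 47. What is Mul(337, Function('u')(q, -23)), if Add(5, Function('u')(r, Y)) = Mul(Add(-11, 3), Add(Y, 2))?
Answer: 54931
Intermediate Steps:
Function('u')(r, Y) = Add(-21, Mul(-8, Y)) (Function('u')(r, Y) = Add(-5, Mul(Add(-11, 3), Add(Y, 2))) = Add(-5, Mul(-8, Add(2, Y))) = Add(-5, Add(-16, Mul(-8, Y))) = Add(-21, Mul(-8, Y)))
Mul(337, Function('u')(q, -23)) = Mul(337, Add(-21, Mul(-8, -23))) = Mul(337, Add(-21, 184)) = Mul(337, 163) = 54931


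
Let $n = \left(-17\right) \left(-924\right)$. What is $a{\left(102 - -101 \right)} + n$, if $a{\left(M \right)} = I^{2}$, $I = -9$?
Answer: $15789$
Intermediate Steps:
$a{\left(M \right)} = 81$ ($a{\left(M \right)} = \left(-9\right)^{2} = 81$)
$n = 15708$
$a{\left(102 - -101 \right)} + n = 81 + 15708 = 15789$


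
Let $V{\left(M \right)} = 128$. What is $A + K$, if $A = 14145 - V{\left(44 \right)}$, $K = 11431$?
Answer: $25448$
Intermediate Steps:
$A = 14017$ ($A = 14145 - 128 = 14017$)
$A + K = 14017 + 11431 = 25448$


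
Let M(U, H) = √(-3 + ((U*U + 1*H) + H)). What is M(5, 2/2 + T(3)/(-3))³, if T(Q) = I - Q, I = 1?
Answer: 152*√57/9 ≈ 127.51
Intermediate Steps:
T(Q) = 1 - Q
M(U, H) = √(-3 + U² + 2*H) (M(U, H) = √(-3 + ((U² + H) + H)) = √(-3 + ((H + U²) + H)) = √(-3 + (U² + 2*H)) = √(-3 + U² + 2*H))
M(5, 2/2 + T(3)/(-3))³ = (√(-3 + 5² + 2*(2/2 + (1 - 1*3)/(-3))))³ = (√(-3 + 25 + 2*(2*(½) + (1 - 3)*(-⅓))))³ = (√(-3 + 25 + 2*(1 - 2*(-⅓))))³ = (√(-3 + 25 + 2*(1 + ⅔)))³ = (√(-3 + 25 + 2*(5/3)))³ = (√(-3 + 25 + 10/3))³ = (√(76/3))³ = (2*√57/3)³ = 152*√57/9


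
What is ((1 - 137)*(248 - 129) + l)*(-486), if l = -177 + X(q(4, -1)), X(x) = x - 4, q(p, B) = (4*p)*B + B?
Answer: 7961652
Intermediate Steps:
q(p, B) = B + 4*B*p (q(p, B) = 4*B*p + B = B + 4*B*p)
X(x) = -4 + x
l = -198 (l = -177 + (-4 - (1 + 4*4)) = -177 + (-4 - (1 + 16)) = -177 + (-4 - 1*17) = -177 + (-4 - 17) = -177 - 21 = -198)
((1 - 137)*(248 - 129) + l)*(-486) = ((1 - 137)*(248 - 129) - 198)*(-486) = (-136*119 - 198)*(-486) = (-16184 - 198)*(-486) = -16382*(-486) = 7961652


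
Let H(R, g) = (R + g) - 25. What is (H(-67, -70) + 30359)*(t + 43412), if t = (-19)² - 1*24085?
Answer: 594518536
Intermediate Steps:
H(R, g) = -25 + R + g
t = -23724 (t = 361 - 24085 = -23724)
(H(-67, -70) + 30359)*(t + 43412) = ((-25 - 67 - 70) + 30359)*(-23724 + 43412) = (-162 + 30359)*19688 = 30197*19688 = 594518536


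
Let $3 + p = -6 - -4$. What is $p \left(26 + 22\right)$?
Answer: $-240$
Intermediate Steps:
$p = -5$ ($p = -3 - 2 = -5$)
$p \left(26 + 22\right) = - 5 \left(26 + 22\right) = \left(-5\right) 48 = -240$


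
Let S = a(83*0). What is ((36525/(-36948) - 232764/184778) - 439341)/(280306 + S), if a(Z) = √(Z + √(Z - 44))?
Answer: -499912393089871/(318949804774744 + 1137862924*√2*11^(¼)*√I) ≈ -1.5674 + 1.0183e-5*I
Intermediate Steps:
a(Z) = √(Z + √(-44 + Z))
S = √2*11^(¼)*√I (S = √(83*0 + √(-44 + 83*0)) = √(0 + √(-44 + 0)) = √(0 + √(-44)) = √(0 + 2*I*√11) = √(2*I*√11) = √2*11^(¼)*√I ≈ 1.8212 + 1.8212*I)
((36525/(-36948) - 232764/184778) - 439341)/(280306 + S) = ((36525/(-36948) - 232764/184778) - 439341)/(280306 + 11^(¼)*(1 + I)) = ((36525*(-1/36948) - 232764*1/184778) - 439341)/(280306 + 11^(¼)*(1 + I)) = ((-12175/12316 - 116382/92389) - 439341)/(280306 + 11^(¼)*(1 + I)) = (-2558196787/1137862924 - 439341)/(280306 + 11^(¼)*(1 + I)) = -499912393089871/(1137862924*(280306 + 11^(¼)*(1 + I)))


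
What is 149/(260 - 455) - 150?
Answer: -29399/195 ≈ -150.76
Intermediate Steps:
149/(260 - 455) - 150 = 149/(-195) - 150 = -1/195*149 - 150 = -149/195 - 150 = -29399/195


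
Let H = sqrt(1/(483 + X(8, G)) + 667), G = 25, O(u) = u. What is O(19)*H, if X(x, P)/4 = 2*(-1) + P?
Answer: 57*sqrt(980122)/115 ≈ 490.70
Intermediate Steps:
X(x, P) = -8 + 4*P (X(x, P) = 4*(2*(-1) + P) = 4*(-2 + P) = -8 + 4*P)
H = 3*sqrt(980122)/115 (H = sqrt(1/(483 + (-8 + 4*25)) + 667) = sqrt(1/(483 + (-8 + 100)) + 667) = sqrt(1/(483 + 92) + 667) = sqrt(1/575 + 667) = sqrt(383526/575) = 3*sqrt(980122)/115 ≈ 25.826)
O(19)*H = 19*(3*sqrt(980122)/115) = 57*sqrt(980122)/115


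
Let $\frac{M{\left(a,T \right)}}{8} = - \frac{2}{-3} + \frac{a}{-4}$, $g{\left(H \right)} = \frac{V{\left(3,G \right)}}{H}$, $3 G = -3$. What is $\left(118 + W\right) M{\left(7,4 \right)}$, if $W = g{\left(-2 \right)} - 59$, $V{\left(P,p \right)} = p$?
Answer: $- \frac{1547}{3} \approx -515.67$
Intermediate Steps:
$G = -1$ ($G = \frac{1}{3} \left(-3\right) = -1$)
$g{\left(H \right)} = - \frac{1}{H}$
$W = - \frac{117}{2}$ ($W = - \frac{1}{-2} - 59 = \left(-1\right) \left(- \frac{1}{2}\right) - 59 = \frac{1}{2} - 59 = - \frac{117}{2} \approx -58.5$)
$M{\left(a,T \right)} = \frac{16}{3} - 2 a$ ($M{\left(a,T \right)} = 8 \left(- \frac{2}{-3} + \frac{a}{-4}\right) = 8 \left(\left(-2\right) \left(- \frac{1}{3}\right) + a \left(- \frac{1}{4}\right)\right) = 8 \left(\frac{2}{3} - \frac{a}{4}\right) = \frac{16}{3} - 2 a$)
$\left(118 + W\right) M{\left(7,4 \right)} = \left(118 - \frac{117}{2}\right) \left(\frac{16}{3} - 14\right) = \frac{119 \left(\frac{16}{3} - 14\right)}{2} = \frac{119}{2} \left(- \frac{26}{3}\right) = - \frac{1547}{3}$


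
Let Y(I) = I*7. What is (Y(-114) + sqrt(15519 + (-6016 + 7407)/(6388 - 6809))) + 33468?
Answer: 32670 + 2*sqrt(687504367)/421 ≈ 32795.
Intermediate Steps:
Y(I) = 7*I
(Y(-114) + sqrt(15519 + (-6016 + 7407)/(6388 - 6809))) + 33468 = (7*(-114) + sqrt(15519 + (-6016 + 7407)/(6388 - 6809))) + 33468 = (-798 + sqrt(15519 + 1391/(-421))) + 33468 = (-798 + sqrt(15519 + 1391*(-1/421))) + 33468 = (-798 + sqrt(15519 - 1391/421)) + 33468 = (-798 + sqrt(6532108/421)) + 33468 = (-798 + 2*sqrt(687504367)/421) + 33468 = 32670 + 2*sqrt(687504367)/421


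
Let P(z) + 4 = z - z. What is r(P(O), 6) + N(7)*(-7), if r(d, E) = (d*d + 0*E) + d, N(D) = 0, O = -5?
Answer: 12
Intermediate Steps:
P(z) = -4 (P(z) = -4 + (z - z) = -4 + 0 = -4)
r(d, E) = d + d² (r(d, E) = (d² + 0) + d = d² + d = d + d²)
r(P(O), 6) + N(7)*(-7) = -4*(1 - 4) + 0*(-7) = -4*(-3) + 0 = 12 + 0 = 12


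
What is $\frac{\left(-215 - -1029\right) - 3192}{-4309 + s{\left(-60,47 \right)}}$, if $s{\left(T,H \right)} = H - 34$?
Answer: $\frac{1189}{2148} \approx 0.55354$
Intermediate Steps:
$s{\left(T,H \right)} = -34 + H$
$\frac{\left(-215 - -1029\right) - 3192}{-4309 + s{\left(-60,47 \right)}} = \frac{\left(-215 - -1029\right) - 3192}{-4309 + \left(-34 + 47\right)} = \frac{\left(-215 + 1029\right) - 3192}{-4309 + 13} = \frac{814 - 3192}{-4296} = \left(-2378\right) \left(- \frac{1}{4296}\right) = \frac{1189}{2148}$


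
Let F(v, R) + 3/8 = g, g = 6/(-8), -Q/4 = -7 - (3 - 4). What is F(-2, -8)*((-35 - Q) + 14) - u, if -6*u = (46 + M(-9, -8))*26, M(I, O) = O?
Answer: 5167/24 ≈ 215.29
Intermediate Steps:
Q = 24 (Q = -4*(-7 - (3 - 4)) = -4*(-7 - 1*(-1)) = -4*(-7 + 1) = -4*(-6) = 24)
g = -3/4 (g = 6*(-1/8) = -3/4 ≈ -0.75000)
F(v, R) = -9/8 (F(v, R) = -3/8 - 3/4 = -9/8)
u = -494/3 (u = -(46 - 8)*26/6 = -19*26/3 = -1/6*988 = -494/3 ≈ -164.67)
F(-2, -8)*((-35 - Q) + 14) - u = -9*((-35 - 1*24) + 14)/8 - 1*(-494/3) = -9*((-35 - 24) + 14)/8 + 494/3 = -9*(-59 + 14)/8 + 494/3 = -9/8*(-45) + 494/3 = 405/8 + 494/3 = 5167/24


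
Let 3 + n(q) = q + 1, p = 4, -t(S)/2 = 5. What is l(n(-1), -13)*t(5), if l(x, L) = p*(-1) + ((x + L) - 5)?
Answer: 250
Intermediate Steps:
t(S) = -10 (t(S) = -2*5 = -10)
n(q) = -2 + q (n(q) = -3 + (q + 1) = -3 + (1 + q) = -2 + q)
l(x, L) = -9 + L + x (l(x, L) = 4*(-1) + ((x + L) - 5) = -4 + ((L + x) - 5) = -4 + (-5 + L + x) = -9 + L + x)
l(n(-1), -13)*t(5) = (-9 - 13 + (-2 - 1))*(-10) = (-9 - 13 - 3)*(-10) = -25*(-10) = 250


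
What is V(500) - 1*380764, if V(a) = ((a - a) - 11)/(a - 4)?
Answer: -188858955/496 ≈ -3.8076e+5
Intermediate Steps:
V(a) = -11/(-4 + a) (V(a) = (0 - 11)/(-4 + a) = -11/(-4 + a))
V(500) - 1*380764 = -11/(-4 + 500) - 1*380764 = -11/496 - 380764 = -188858955/496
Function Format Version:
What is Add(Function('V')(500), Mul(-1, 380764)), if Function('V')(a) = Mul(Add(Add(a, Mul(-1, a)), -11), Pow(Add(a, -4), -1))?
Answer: Rational(-188858955, 496) ≈ -3.8076e+5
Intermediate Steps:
Function('V')(a) = Mul(-11, Pow(Add(-4, a), -1)) (Function('V')(a) = Mul(Add(0, -11), Pow(Add(-4, a), -1)) = Mul(-11, Pow(Add(-4, a), -1)))
Add(Function('V')(500), Mul(-1, 380764)) = Add(Mul(-11, Pow(Add(-4, 500), -1)), Mul(-1, 380764)) = Add(Mul(-11, Pow(496, -1)), -380764) = Add(Mul(-11, Rational(1, 496)), -380764) = Add(Rational(-11, 496), -380764) = Rational(-188858955, 496)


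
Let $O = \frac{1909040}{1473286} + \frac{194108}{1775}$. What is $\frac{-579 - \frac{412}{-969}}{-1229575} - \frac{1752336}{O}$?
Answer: $- \frac{227494210822816230339857}{14365269476536127475} \approx -15836.0$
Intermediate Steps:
$O = \frac{144682572444}{1307541325}$ ($O = 1909040 \cdot \frac{1}{1473286} + 194108 \cdot \frac{1}{1775} = \frac{954520}{736643} + \frac{194108}{1775} = \frac{144682572444}{1307541325} \approx 110.65$)
$\frac{-579 - \frac{412}{-969}}{-1229575} - \frac{1752336}{O} = \frac{-579 - \frac{412}{-969}}{-1229575} - \frac{1752336}{\frac{144682572444}{1307541325}} = \left(-579 - - \frac{412}{969}\right) \left(- \frac{1}{1229575}\right) - \frac{190937644607100}{12056881037} = \left(-579 + \frac{412}{969}\right) \left(- \frac{1}{1229575}\right) - \frac{190937644607100}{12056881037} = \left(- \frac{560639}{969}\right) \left(- \frac{1}{1229575}\right) - \frac{190937644607100}{12056881037} = \frac{560639}{1191458175} - \frac{190937644607100}{12056881037} = - \frac{227494210822816230339857}{14365269476536127475}$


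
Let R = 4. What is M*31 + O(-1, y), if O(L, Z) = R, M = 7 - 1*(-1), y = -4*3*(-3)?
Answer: 252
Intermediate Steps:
y = 36 (y = -12*(-3) = 36)
M = 8 (M = 7 + 1 = 8)
O(L, Z) = 4
M*31 + O(-1, y) = 8*31 + 4 = 248 + 4 = 252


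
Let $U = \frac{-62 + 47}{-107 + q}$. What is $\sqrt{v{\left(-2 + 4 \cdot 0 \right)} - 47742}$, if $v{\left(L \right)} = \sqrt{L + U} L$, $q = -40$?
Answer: $\frac{\sqrt{-2339358 - 14 i \sqrt{93}}}{7} \approx 0.0063051 - 218.5 i$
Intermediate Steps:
$U = \frac{5}{49}$ ($U = \frac{-62 + 47}{-107 - 40} = - \frac{15}{-147} = \left(-15\right) \left(- \frac{1}{147}\right) = \frac{5}{49} \approx 0.10204$)
$v{\left(L \right)} = L \sqrt{\frac{5}{49} + L}$ ($v{\left(L \right)} = \sqrt{L + \frac{5}{49}} L = \sqrt{\frac{5}{49} + L} L = L \sqrt{\frac{5}{49} + L}$)
$\sqrt{v{\left(-2 + 4 \cdot 0 \right)} - 47742} = \sqrt{\frac{\left(-2 + 4 \cdot 0\right) \sqrt{5 + 49 \left(-2 + 4 \cdot 0\right)}}{7} - 47742} = \sqrt{\frac{\left(-2 + 0\right) \sqrt{5 + 49 \left(-2 + 0\right)}}{7} - 47742} = \sqrt{\frac{1}{7} \left(-2\right) \sqrt{5 + 49 \left(-2\right)} - 47742} = \sqrt{\frac{1}{7} \left(-2\right) \sqrt{5 - 98} - 47742} = \sqrt{\frac{1}{7} \left(-2\right) \sqrt{-93} - 47742} = \sqrt{\frac{1}{7} \left(-2\right) i \sqrt{93} - 47742} = \sqrt{- \frac{2 i \sqrt{93}}{7} - 47742} = \sqrt{-47742 - \frac{2 i \sqrt{93}}{7}}$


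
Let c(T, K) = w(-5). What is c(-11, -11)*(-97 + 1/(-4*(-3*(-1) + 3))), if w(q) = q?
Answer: 11645/24 ≈ 485.21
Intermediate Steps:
c(T, K) = -5
c(-11, -11)*(-97 + 1/(-4*(-3*(-1) + 3))) = -5*(-97 + 1/(-4*(-3*(-1) + 3))) = -5*(-97 + 1/(-4*(3 + 3))) = -5*(-97 + 1/(-4*6)) = -5*(-97 + 1/(-24)) = -5*(-97 - 1/24) = -5*(-2329/24) = 11645/24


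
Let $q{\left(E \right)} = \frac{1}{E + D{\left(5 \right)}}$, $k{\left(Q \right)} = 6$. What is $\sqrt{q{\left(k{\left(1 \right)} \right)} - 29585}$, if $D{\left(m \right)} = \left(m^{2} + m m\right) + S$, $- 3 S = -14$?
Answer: $\frac{i \sqrt{979972994}}{182} \approx 172.0 i$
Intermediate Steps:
$S = \frac{14}{3}$ ($S = \left(- \frac{1}{3}\right) \left(-14\right) = \frac{14}{3} \approx 4.6667$)
$D{\left(m \right)} = \frac{14}{3} + 2 m^{2}$ ($D{\left(m \right)} = \left(m^{2} + m m\right) + \frac{14}{3} = \left(m^{2} + m^{2}\right) + \frac{14}{3} = 2 m^{2} + \frac{14}{3} = \frac{14}{3} + 2 m^{2}$)
$q{\left(E \right)} = \frac{1}{\frac{164}{3} + E}$ ($q{\left(E \right)} = \frac{1}{E + \left(\frac{14}{3} + 2 \cdot 5^{2}\right)} = \frac{1}{E + \left(\frac{14}{3} + 2 \cdot 25\right)} = \frac{1}{E + \left(\frac{14}{3} + 50\right)} = \frac{1}{E + \frac{164}{3}} = \frac{1}{\frac{164}{3} + E}$)
$\sqrt{q{\left(k{\left(1 \right)} \right)} - 29585} = \sqrt{\frac{3}{164 + 3 \cdot 6} - 29585} = \sqrt{\frac{3}{164 + 18} - 29585} = \sqrt{\frac{3}{182} - 29585} = \sqrt{- \frac{5384467}{182}} = \frac{i \sqrt{979972994}}{182}$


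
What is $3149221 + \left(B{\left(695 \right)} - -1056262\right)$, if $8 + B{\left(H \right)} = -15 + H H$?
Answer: $4688485$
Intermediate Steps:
$B{\left(H \right)} = -23 + H^{2}$ ($B{\left(H \right)} = -8 + \left(-15 + H H\right) = -8 + \left(-15 + H^{2}\right) = -23 + H^{2}$)
$3149221 + \left(B{\left(695 \right)} - -1056262\right) = 3149221 - \left(-1056239 - 483025\right) = 3149221 + \left(\left(-23 + 483025\right) + 1056262\right) = 3149221 + \left(483002 + 1056262\right) = 3149221 + 1539264 = 4688485$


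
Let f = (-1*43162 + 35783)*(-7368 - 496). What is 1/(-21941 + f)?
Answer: 1/58006515 ≈ 1.7239e-8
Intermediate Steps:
f = 58028456 (f = (-43162 + 35783)*(-7864) = -7379*(-7864) = 58028456)
1/(-21941 + f) = 1/(-21941 + 58028456) = 1/58006515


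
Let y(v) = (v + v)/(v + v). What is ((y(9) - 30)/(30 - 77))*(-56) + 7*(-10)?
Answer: -4914/47 ≈ -104.55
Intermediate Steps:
y(v) = 1 (y(v) = (2*v)/((2*v)) = (2*v)*(1/(2*v)) = 1)
((y(9) - 30)/(30 - 77))*(-56) + 7*(-10) = ((1 - 30)/(30 - 77))*(-56) + 7*(-10) = -29/(-47)*(-56) - 70 = -29*(-1/47)*(-56) - 70 = (29/47)*(-56) - 70 = -1624/47 - 70 = -4914/47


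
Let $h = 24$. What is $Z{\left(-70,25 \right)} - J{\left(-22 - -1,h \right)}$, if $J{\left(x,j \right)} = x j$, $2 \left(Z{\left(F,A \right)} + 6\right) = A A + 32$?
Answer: $\frac{1653}{2} \approx 826.5$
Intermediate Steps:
$Z{\left(F,A \right)} = 10 + \frac{A^{2}}{2}$ ($Z{\left(F,A \right)} = -6 + \frac{A A + 32}{2} = -6 + \frac{A^{2} + 32}{2} = -6 + \frac{32 + A^{2}}{2} = -6 + \left(16 + \frac{A^{2}}{2}\right) = 10 + \frac{A^{2}}{2}$)
$J{\left(x,j \right)} = j x$
$Z{\left(-70,25 \right)} - J{\left(-22 - -1,h \right)} = \left(10 + \frac{25^{2}}{2}\right) - 24 \left(-22 - -1\right) = \left(10 + \frac{1}{2} \cdot 625\right) - 24 \left(-22 + 1\right) = \left(10 + \frac{625}{2}\right) - 24 \left(-21\right) = \frac{645}{2} - -504 = \frac{645}{2} + 504 = \frac{1653}{2}$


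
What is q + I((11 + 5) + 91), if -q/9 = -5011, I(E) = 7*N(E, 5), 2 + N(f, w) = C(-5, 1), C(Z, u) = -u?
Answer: 45078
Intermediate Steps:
N(f, w) = -3 (N(f, w) = -2 - 1*1 = -2 - 1 = -3)
I(E) = -21 (I(E) = 7*(-3) = -21)
q = 45099 (q = -9*(-5011) = 45099)
q + I((11 + 5) + 91) = 45099 - 21 = 45078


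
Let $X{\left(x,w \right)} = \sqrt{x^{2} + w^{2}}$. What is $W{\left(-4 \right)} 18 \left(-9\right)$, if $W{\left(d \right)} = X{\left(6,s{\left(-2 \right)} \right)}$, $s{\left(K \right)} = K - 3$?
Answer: $- 162 \sqrt{61} \approx -1265.3$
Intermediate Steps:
$s{\left(K \right)} = -3 + K$ ($s{\left(K \right)} = K - 3 = -3 + K$)
$X{\left(x,w \right)} = \sqrt{w^{2} + x^{2}}$
$W{\left(d \right)} = \sqrt{61}$ ($W{\left(d \right)} = \sqrt{\left(-3 - 2\right)^{2} + 6^{2}} = \sqrt{\left(-5\right)^{2} + 36} = \sqrt{25 + 36} = \sqrt{61}$)
$W{\left(-4 \right)} 18 \left(-9\right) = \sqrt{61} \cdot 18 \left(-9\right) = 18 \sqrt{61} \left(-9\right) = - 162 \sqrt{61}$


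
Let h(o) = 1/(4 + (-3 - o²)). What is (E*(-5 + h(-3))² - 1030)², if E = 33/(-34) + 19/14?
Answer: 15082170314929/14500864 ≈ 1.0401e+6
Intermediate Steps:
E = 46/119 (E = 33*(-1/34) + 19*(1/14) = -33/34 + 19/14 = 46/119 ≈ 0.38655)
h(o) = 1/(1 - o²)
(E*(-5 + h(-3))² - 1030)² = (46*(-5 - 1/(-1 + (-3)²))²/119 - 1030)² = (46*(-5 - 1/(-1 + 9))²/119 - 1030)² = (46*(-5 - 1/8)²/119 - 1030)² = (46*(-5 - 1*⅛)²/119 - 1030)² = (46*(-5 - ⅛)²/119 - 1030)² = (46*(-41/8)²/119 - 1030)² = ((46/119)*(1681/64) - 1030)² = (38663/3808 - 1030)² = (-3883577/3808)² = 15082170314929/14500864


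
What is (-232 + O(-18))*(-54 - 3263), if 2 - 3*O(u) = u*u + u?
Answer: 3317000/3 ≈ 1.1057e+6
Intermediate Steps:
O(u) = ⅔ - u/3 - u²/3 (O(u) = ⅔ - (u*u + u)/3 = ⅔ - (u² + u)/3 = ⅔ - (u + u²)/3 = ⅔ + (-u/3 - u²/3) = ⅔ - u/3 - u²/3)
(-232 + O(-18))*(-54 - 3263) = (-232 + (⅔ - ⅓*(-18) - ⅓*(-18)²))*(-54 - 3263) = (-232 + (⅔ + 6 - ⅓*324))*(-3317) = (-232 + (⅔ + 6 - 108))*(-3317) = (-232 - 304/3)*(-3317) = -1000/3*(-3317) = 3317000/3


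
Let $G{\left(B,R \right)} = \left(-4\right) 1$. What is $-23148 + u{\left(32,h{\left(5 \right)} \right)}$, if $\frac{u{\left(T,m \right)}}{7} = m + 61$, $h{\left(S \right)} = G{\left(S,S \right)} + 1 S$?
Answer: $-22714$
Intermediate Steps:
$G{\left(B,R \right)} = -4$
$h{\left(S \right)} = -4 + S$ ($h{\left(S \right)} = -4 + 1 S = -4 + S$)
$u{\left(T,m \right)} = 427 + 7 m$ ($u{\left(T,m \right)} = 7 \left(m + 61\right) = 7 \left(61 + m\right) = 427 + 7 m$)
$-23148 + u{\left(32,h{\left(5 \right)} \right)} = -23148 + \left(427 + 7 \left(-4 + 5\right)\right) = -23148 + \left(427 + 7 \cdot 1\right) = -23148 + \left(427 + 7\right) = -23148 + 434 = -22714$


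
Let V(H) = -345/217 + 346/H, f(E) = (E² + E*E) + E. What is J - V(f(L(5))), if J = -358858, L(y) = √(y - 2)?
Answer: -856740415/2387 + 346*√3/33 ≈ -3.5890e+5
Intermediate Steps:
L(y) = √(-2 + y)
f(E) = E + 2*E² (f(E) = (E² + E²) + E = 2*E² + E = E + 2*E²)
V(H) = -345/217 + 346/H (V(H) = -345*1/217 + 346/H = -345/217 + 346/H)
J - V(f(L(5))) = -358858 - (-345/217 + 346/((√(-2 + 5)*(1 + 2*√(-2 + 5))))) = -358858 - (-345/217 + 346/((√3*(1 + 2*√3)))) = -358858 - (-345/217 + 346*(√3/(3*(1 + 2*√3)))) = -358858 - (-345/217 + 346*√3/(3*(1 + 2*√3))) = -358858 + (345/217 - 346*√3/(3*(1 + 2*√3))) = -77871841/217 - 346*√3/(3*(1 + 2*√3))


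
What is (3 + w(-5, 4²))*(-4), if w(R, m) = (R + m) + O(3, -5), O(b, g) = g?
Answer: -36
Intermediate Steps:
w(R, m) = -5 + R + m (w(R, m) = (R + m) - 5 = -5 + R + m)
(3 + w(-5, 4²))*(-4) = (3 + (-5 - 5 + 4²))*(-4) = (3 + (-5 - 5 + 16))*(-4) = (3 + 6)*(-4) = 9*(-4) = -36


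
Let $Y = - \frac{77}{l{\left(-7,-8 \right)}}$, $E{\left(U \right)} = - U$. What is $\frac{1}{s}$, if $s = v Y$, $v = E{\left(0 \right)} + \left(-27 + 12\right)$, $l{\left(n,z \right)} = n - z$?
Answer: $\frac{1}{1155} \approx 0.0008658$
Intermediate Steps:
$v = -15$ ($v = \left(-1\right) 0 + \left(-27 + 12\right) = 0 - 15 = -15$)
$Y = -77$ ($Y = - \frac{77}{-7 - -8} = - \frac{77}{-7 + 8} = - \frac{77}{1} = \left(-77\right) 1 = -77$)
$s = 1155$ ($s = \left(-15\right) \left(-77\right) = 1155$)
$\frac{1}{s} = \frac{1}{1155}$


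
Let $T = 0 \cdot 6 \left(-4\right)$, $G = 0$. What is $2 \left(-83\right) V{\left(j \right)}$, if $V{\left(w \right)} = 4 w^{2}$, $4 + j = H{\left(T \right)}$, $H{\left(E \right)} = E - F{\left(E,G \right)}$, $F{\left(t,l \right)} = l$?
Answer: $-10624$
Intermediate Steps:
$T = 0$ ($T = 0 \left(-4\right) = 0$)
$H{\left(E \right)} = E$ ($H{\left(E \right)} = E - 0 = E + 0 = E$)
$j = -4$ ($j = -4 + 0 = -4$)
$2 \left(-83\right) V{\left(j \right)} = 2 \left(-83\right) 4 \left(-4\right)^{2} = - 166 \cdot 4 \cdot 16 = \left(-166\right) 64 = -10624$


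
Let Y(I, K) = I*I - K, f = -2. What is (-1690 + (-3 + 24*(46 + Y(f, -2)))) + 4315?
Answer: 3870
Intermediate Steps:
Y(I, K) = I² - K
(-1690 + (-3 + 24*(46 + Y(f, -2)))) + 4315 = (-1690 + (-3 + 24*(46 + ((-2)² - 1*(-2))))) + 4315 = (-1690 + (-3 + 24*(46 + (4 + 2)))) + 4315 = (-1690 + (-3 + 24*(46 + 6))) + 4315 = (-1690 + (-3 + 24*52)) + 4315 = (-1690 + (-3 + 1248)) + 4315 = (-1690 + 1245) + 4315 = -445 + 4315 = 3870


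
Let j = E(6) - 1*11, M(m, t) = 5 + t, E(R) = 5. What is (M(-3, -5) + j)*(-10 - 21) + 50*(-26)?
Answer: -1114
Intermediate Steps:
j = -6 (j = 5 - 1*11 = 5 - 11 = -6)
(M(-3, -5) + j)*(-10 - 21) + 50*(-26) = ((5 - 5) - 6)*(-10 - 21) + 50*(-26) = (0 - 6)*(-31) - 1300 = -6*(-31) - 1300 = 186 - 1300 = -1114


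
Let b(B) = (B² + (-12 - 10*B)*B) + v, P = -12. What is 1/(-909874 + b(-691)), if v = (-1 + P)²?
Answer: -1/5198742 ≈ -1.9235e-7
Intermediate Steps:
v = 169 (v = (-1 - 12)² = (-13)² = 169)
b(B) = 169 + B² + B*(-12 - 10*B) (b(B) = (B² + (-12 - 10*B)*B) + 169 = (B² + B*(-12 - 10*B)) + 169 = 169 + B² + B*(-12 - 10*B))
1/(-909874 + b(-691)) = 1/(-909874 + (169 - 12*(-691) - 9*(-691)²)) = 1/(-909874 + (169 + 8292 - 9*477481)) = 1/(-909874 + (169 + 8292 - 4297329)) = 1/(-909874 - 4288868) = 1/(-5198742) = -1/5198742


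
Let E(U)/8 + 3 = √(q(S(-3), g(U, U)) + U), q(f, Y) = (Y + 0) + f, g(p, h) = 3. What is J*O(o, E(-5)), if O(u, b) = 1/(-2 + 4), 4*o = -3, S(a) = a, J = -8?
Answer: -4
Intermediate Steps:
q(f, Y) = Y + f
o = -¾ (o = (¼)*(-3) = -¾ ≈ -0.75000)
E(U) = -24 + 8*√U (E(U) = -24 + 8*√((3 - 3) + U) = -24 + 8*√(0 + U) = -24 + 8*√U)
O(u, b) = ½ (O(u, b) = 1/2 = ½)
J*O(o, E(-5)) = -8*½ = -4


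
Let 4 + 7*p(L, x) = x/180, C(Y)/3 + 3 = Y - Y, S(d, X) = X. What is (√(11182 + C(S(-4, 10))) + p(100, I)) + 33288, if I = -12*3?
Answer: 166437/5 + √11173 ≈ 33393.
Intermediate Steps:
C(Y) = -9 (C(Y) = -9 + 3*(Y - Y) = -9 + 3*0 = -9 + 0 = -9)
I = -36
p(L, x) = -4/7 + x/1260 (p(L, x) = -4/7 + (x/180)/7 = -4/7 + x/1260)
(√(11182 + C(S(-4, 10))) + p(100, I)) + 33288 = (√(11182 - 9) + (-4/7 + (1/1260)*(-36))) + 33288 = (√11173 + (-4/7 - 1/35)) + 33288 = (√11173 - ⅗) + 33288 = (-⅗ + √11173) + 33288 = 166437/5 + √11173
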